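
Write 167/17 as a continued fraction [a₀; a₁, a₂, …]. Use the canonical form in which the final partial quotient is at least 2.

167 ÷ 17 → quotient 9, remainder 14
17 ÷ 14 → quotient 1, remainder 3
14 ÷ 3 → quotient 4, remainder 2
3 ÷ 2 → quotient 1, remainder 1
2 ÷ 1 → quotient 2, remainder 0

[9; 1, 4, 1, 2]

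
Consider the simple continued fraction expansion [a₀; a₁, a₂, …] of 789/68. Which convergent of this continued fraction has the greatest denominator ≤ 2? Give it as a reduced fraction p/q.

List convergents until the denominator exceeds the bound:
a_0 = 11: 11/1  (≤ bound)
a_1 = 1: 12/1  (≤ bound)
a_2 = 1: 23/2  (≤ bound)
a_3 = 1: 35/3  (> 2, stop)

23/2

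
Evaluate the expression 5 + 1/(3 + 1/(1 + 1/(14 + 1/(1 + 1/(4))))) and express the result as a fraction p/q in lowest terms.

1634/311

Compute successive convergents:
a_0 = 5: 5/1
a_1 = 3: 16/3
a_2 = 1: 21/4
a_3 = 14: 310/59
a_4 = 1: 331/63
a_5 = 4: 1634/311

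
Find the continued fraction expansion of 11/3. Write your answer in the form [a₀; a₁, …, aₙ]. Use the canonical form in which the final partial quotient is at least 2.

Run the Euclidean algorithm, recording each quotient:
11 = 3·3 + 2, so a_0 = 3
3 = 1·2 + 1, so a_1 = 1
2 = 2·1 + 0, so a_2 = 2

[3; 1, 2]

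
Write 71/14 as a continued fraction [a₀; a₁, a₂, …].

[5; 14]

Run the Euclidean algorithm, recording each quotient:
71 ÷ 14 → quotient 5, remainder 1
14 ÷ 1 → quotient 14, remainder 0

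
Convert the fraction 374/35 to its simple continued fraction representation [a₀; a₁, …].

[10; 1, 2, 5, 2]

Repeatedly divide and take the remainder:
⌊374/35⌋ = 10, remainder 24
⌊35/24⌋ = 1, remainder 11
⌊24/11⌋ = 2, remainder 2
⌊11/2⌋ = 5, remainder 1
⌊2/1⌋ = 2, remainder 0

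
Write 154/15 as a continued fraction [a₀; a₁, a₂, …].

Run the Euclidean algorithm, recording each quotient:
⌊154/15⌋ = 10, remainder 4
⌊15/4⌋ = 3, remainder 3
⌊4/3⌋ = 1, remainder 1
⌊3/1⌋ = 3, remainder 0

[10; 3, 1, 3]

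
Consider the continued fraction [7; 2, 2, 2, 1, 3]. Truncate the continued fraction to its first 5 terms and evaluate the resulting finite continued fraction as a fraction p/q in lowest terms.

a_0 = 7: 7/1
a_1 = 2: 15/2
a_2 = 2: 37/5
a_3 = 2: 89/12
a_4 = 1: 126/17

126/17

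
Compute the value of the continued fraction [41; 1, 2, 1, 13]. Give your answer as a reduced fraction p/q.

2296/55

Start with 13.
1 + 1/(13/1) = 1 + 1/13 = 14/13
2 + 1/(14/13) = 2 + 13/14 = 41/14
1 + 1/(41/14) = 1 + 14/41 = 55/41
41 + 1/(55/41) = 41 + 41/55 = 2296/55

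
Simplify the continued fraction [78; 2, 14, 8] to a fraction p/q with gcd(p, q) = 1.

18365/234

a_0 = 78: 78/1
a_1 = 2: 157/2
a_2 = 14: 2276/29
a_3 = 8: 18365/234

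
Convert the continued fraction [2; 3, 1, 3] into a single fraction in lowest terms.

34/15

Start with 3.
1 + 1/(3/1) = 1 + 1/3 = 4/3
3 + 1/(4/3) = 3 + 3/4 = 15/4
2 + 1/(15/4) = 2 + 4/15 = 34/15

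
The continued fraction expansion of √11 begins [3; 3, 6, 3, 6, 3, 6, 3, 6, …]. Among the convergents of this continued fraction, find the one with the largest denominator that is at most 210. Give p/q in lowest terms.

List convergents until the denominator exceeds the bound:
a_0 = 3: 3/1  (≤ bound)
a_1 = 3: 10/3  (≤ bound)
a_2 = 6: 63/19  (≤ bound)
a_3 = 3: 199/60  (≤ bound)
a_4 = 6: 1257/379  (> 210, stop)

199/60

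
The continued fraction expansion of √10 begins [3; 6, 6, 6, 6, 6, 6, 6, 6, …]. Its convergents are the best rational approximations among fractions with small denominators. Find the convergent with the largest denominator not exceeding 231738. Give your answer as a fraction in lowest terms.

168717/53353

a_0 = 3: 3/1  (≤ bound)
a_1 = 6: 19/6  (≤ bound)
a_2 = 6: 117/37  (≤ bound)
a_3 = 6: 721/228  (≤ bound)
a_4 = 6: 4443/1405  (≤ bound)
a_5 = 6: 27379/8658  (≤ bound)
a_6 = 6: 168717/53353  (≤ bound)
a_7 = 6: 1039681/328776  (> 231738, stop)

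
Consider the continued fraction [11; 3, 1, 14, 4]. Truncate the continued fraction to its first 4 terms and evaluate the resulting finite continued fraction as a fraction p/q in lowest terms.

664/59

Start with 14.
1 + 1/(14/1) = 1 + 1/14 = 15/14
3 + 1/(15/14) = 3 + 14/15 = 59/15
11 + 1/(59/15) = 11 + 15/59 = 664/59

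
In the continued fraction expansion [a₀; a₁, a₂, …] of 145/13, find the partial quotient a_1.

6

Apply division with remainder until the remainder is 0:
145 = 11·13 + 2, so a_0 = 11
13 = 6·2 + 1, so a_1 = 6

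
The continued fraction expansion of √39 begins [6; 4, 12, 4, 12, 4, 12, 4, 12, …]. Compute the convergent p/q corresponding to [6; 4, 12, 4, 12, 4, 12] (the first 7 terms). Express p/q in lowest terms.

764394/122401

Start with 12.
4 + 1/(12/1) = 4 + 1/12 = 49/12
12 + 1/(49/12) = 12 + 12/49 = 600/49
4 + 1/(600/49) = 4 + 49/600 = 2449/600
12 + 1/(2449/600) = 12 + 600/2449 = 29988/2449
4 + 1/(29988/2449) = 4 + 2449/29988 = 122401/29988
6 + 1/(122401/29988) = 6 + 29988/122401 = 764394/122401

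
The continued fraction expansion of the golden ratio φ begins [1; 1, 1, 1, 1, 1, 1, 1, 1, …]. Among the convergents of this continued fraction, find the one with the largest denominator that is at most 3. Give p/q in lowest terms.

5/3

a_0 = 1: 1/1  (≤ bound)
a_1 = 1: 2/1  (≤ bound)
a_2 = 1: 3/2  (≤ bound)
a_3 = 1: 5/3  (≤ bound)
a_4 = 1: 8/5  (> 3, stop)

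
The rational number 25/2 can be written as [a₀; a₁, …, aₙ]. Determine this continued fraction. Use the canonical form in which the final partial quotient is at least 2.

[12; 2]

⌊25/2⌋ = 12, remainder 1
⌊2/1⌋ = 2, remainder 0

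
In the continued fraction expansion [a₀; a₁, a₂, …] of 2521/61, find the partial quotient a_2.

⌊2521/61⌋ = 41, remainder 20
⌊61/20⌋ = 3, remainder 1
⌊20/1⌋ = 20, remainder 0

20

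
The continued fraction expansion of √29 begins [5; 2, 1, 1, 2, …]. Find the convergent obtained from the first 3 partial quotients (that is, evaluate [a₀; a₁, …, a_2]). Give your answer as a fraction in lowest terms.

Build up convergents one term at a time:
a_0 = 5: 5/1
a_1 = 2: 11/2
a_2 = 1: 16/3

16/3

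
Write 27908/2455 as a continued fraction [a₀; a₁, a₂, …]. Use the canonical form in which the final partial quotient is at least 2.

27908 = 11·2455 + 903, so a_0 = 11
2455 = 2·903 + 649, so a_1 = 2
903 = 1·649 + 254, so a_2 = 1
649 = 2·254 + 141, so a_3 = 2
254 = 1·141 + 113, so a_4 = 1
141 = 1·113 + 28, so a_5 = 1
113 = 4·28 + 1, so a_6 = 4
28 = 28·1 + 0, so a_7 = 28

[11; 2, 1, 2, 1, 1, 4, 28]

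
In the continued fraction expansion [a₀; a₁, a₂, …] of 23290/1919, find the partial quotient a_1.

23290 = 12·1919 + 262, so a_0 = 12
1919 = 7·262 + 85, so a_1 = 7

7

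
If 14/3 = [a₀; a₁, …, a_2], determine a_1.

1

Apply division with remainder until the remainder is 0:
14 = 4·3 + 2, so a_0 = 4
3 = 1·2 + 1, so a_1 = 1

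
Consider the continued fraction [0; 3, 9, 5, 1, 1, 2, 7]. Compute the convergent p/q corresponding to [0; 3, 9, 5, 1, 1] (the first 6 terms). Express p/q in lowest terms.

101/314

a_0 = 0: 0/1
a_1 = 3: 1/3
a_2 = 9: 9/28
a_3 = 5: 46/143
a_4 = 1: 55/171
a_5 = 1: 101/314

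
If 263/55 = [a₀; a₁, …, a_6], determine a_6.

2

Run the Euclidean algorithm, recording each quotient:
263 = 4·55 + 43, so a_0 = 4
55 = 1·43 + 12, so a_1 = 1
43 = 3·12 + 7, so a_2 = 3
12 = 1·7 + 5, so a_3 = 1
7 = 1·5 + 2, so a_4 = 1
5 = 2·2 + 1, so a_5 = 2
2 = 2·1 + 0, so a_6 = 2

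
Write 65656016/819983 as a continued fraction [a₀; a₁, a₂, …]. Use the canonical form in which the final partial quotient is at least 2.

65656016 ÷ 819983 → quotient 80, remainder 57376
819983 ÷ 57376 → quotient 14, remainder 16719
57376 ÷ 16719 → quotient 3, remainder 7219
16719 ÷ 7219 → quotient 2, remainder 2281
7219 ÷ 2281 → quotient 3, remainder 376
2281 ÷ 376 → quotient 6, remainder 25
376 ÷ 25 → quotient 15, remainder 1
25 ÷ 1 → quotient 25, remainder 0

[80; 14, 3, 2, 3, 6, 15, 25]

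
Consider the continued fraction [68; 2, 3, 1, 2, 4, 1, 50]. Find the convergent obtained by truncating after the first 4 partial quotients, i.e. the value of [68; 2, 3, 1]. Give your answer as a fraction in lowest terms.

616/9

Start with 1.
3 + 1/(1/1) = 3 + 1/1 = 4/1
2 + 1/(4/1) = 2 + 1/4 = 9/4
68 + 1/(9/4) = 68 + 4/9 = 616/9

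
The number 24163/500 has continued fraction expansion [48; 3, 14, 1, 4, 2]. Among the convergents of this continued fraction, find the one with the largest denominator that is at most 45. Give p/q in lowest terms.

a_0 = 48: 48/1  (≤ bound)
a_1 = 3: 145/3  (≤ bound)
a_2 = 14: 2078/43  (≤ bound)
a_3 = 1: 2223/46  (> 45, stop)

2078/43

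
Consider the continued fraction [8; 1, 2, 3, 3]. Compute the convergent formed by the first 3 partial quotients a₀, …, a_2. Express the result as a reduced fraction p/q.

26/3

Compute successive convergents:
a_0 = 8: 8/1
a_1 = 1: 9/1
a_2 = 2: 26/3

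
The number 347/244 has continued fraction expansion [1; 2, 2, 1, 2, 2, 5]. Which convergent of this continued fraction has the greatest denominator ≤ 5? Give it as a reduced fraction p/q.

7/5

a_0 = 1: 1/1  (≤ bound)
a_1 = 2: 3/2  (≤ bound)
a_2 = 2: 7/5  (≤ bound)
a_3 = 1: 10/7  (> 5, stop)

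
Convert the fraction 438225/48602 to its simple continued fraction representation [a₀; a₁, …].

[9; 60, 4, 2, 3, 3, 2, 3]

438225 ÷ 48602 → quotient 9, remainder 807
48602 ÷ 807 → quotient 60, remainder 182
807 ÷ 182 → quotient 4, remainder 79
182 ÷ 79 → quotient 2, remainder 24
79 ÷ 24 → quotient 3, remainder 7
24 ÷ 7 → quotient 3, remainder 3
7 ÷ 3 → quotient 2, remainder 1
3 ÷ 1 → quotient 3, remainder 0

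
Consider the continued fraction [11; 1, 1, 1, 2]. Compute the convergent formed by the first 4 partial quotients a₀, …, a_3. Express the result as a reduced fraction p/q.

35/3

Starting at the tail and folding back:
Start with 1.
1 + 1/(1/1) = 1 + 1/1 = 2/1
1 + 1/(2/1) = 1 + 1/2 = 3/2
11 + 1/(3/2) = 11 + 2/3 = 35/3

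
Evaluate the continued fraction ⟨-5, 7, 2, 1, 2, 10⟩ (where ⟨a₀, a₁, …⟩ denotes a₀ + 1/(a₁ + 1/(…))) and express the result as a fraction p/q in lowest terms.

-2977/612

Compute successive convergents:
a_0 = -5: -5/1
a_1 = 7: -34/7
a_2 = 2: -73/15
a_3 = 1: -107/22
a_4 = 2: -287/59
a_5 = 10: -2977/612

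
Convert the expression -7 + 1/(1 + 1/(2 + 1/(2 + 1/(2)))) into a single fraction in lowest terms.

-107/17

Build up convergents one term at a time:
a_0 = -7: -7/1
a_1 = 1: -6/1
a_2 = 2: -19/3
a_3 = 2: -44/7
a_4 = 2: -107/17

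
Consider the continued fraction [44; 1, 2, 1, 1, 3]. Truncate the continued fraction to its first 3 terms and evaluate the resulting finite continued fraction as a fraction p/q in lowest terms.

Start with 2.
1 + 1/(2/1) = 1 + 1/2 = 3/2
44 + 1/(3/2) = 44 + 2/3 = 134/3

134/3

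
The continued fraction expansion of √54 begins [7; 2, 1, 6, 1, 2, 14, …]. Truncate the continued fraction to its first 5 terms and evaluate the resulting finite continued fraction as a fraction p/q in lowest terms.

a_0 = 7: 7/1
a_1 = 2: 15/2
a_2 = 1: 22/3
a_3 = 6: 147/20
a_4 = 1: 169/23

169/23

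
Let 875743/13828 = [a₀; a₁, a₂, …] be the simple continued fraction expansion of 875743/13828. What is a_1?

3

⌊875743/13828⌋ = 63, remainder 4579
⌊13828/4579⌋ = 3, remainder 91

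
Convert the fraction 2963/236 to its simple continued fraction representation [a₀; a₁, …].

[12; 1, 1, 4, 26]

⌊2963/236⌋ = 12, remainder 131
⌊236/131⌋ = 1, remainder 105
⌊131/105⌋ = 1, remainder 26
⌊105/26⌋ = 4, remainder 1
⌊26/1⌋ = 26, remainder 0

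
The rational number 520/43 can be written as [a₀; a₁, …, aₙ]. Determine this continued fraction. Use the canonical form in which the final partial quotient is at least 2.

520 = 12·43 + 4, so a_0 = 12
43 = 10·4 + 3, so a_1 = 10
4 = 1·3 + 1, so a_2 = 1
3 = 3·1 + 0, so a_3 = 3

[12; 10, 1, 3]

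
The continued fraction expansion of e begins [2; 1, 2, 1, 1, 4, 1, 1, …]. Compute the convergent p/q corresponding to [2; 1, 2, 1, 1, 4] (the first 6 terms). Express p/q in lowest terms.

a_0 = 2: 2/1
a_1 = 1: 3/1
a_2 = 2: 8/3
a_3 = 1: 11/4
a_4 = 1: 19/7
a_5 = 4: 87/32

87/32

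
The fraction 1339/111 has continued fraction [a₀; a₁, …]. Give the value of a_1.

15

1339 = 12·111 + 7, so a_0 = 12
111 = 15·7 + 6, so a_1 = 15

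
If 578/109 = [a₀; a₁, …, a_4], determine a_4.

3

578 = 5·109 + 33, so a_0 = 5
109 = 3·33 + 10, so a_1 = 3
33 = 3·10 + 3, so a_2 = 3
10 = 3·3 + 1, so a_3 = 3
3 = 3·1 + 0, so a_4 = 3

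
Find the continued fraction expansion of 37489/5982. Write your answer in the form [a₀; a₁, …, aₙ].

[6; 3, 1, 2, 1, 14, 27]

⌊37489/5982⌋ = 6, remainder 1597
⌊5982/1597⌋ = 3, remainder 1191
⌊1597/1191⌋ = 1, remainder 406
⌊1191/406⌋ = 2, remainder 379
⌊406/379⌋ = 1, remainder 27
⌊379/27⌋ = 14, remainder 1
⌊27/1⌋ = 27, remainder 0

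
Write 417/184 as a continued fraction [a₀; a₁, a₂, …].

Repeatedly divide and take the remainder:
417 ÷ 184 → quotient 2, remainder 49
184 ÷ 49 → quotient 3, remainder 37
49 ÷ 37 → quotient 1, remainder 12
37 ÷ 12 → quotient 3, remainder 1
12 ÷ 1 → quotient 12, remainder 0

[2; 3, 1, 3, 12]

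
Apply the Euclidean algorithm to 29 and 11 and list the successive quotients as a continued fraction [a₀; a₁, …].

Repeatedly divide and take the remainder:
29 = 2·11 + 7, so a_0 = 2
11 = 1·7 + 4, so a_1 = 1
7 = 1·4 + 3, so a_2 = 1
4 = 1·3 + 1, so a_3 = 1
3 = 3·1 + 0, so a_4 = 3

[2; 1, 1, 1, 3]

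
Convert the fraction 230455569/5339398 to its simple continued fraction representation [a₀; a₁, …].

Apply division with remainder until the remainder is 0:
230455569 ÷ 5339398 → quotient 43, remainder 861455
5339398 ÷ 861455 → quotient 6, remainder 170668
861455 ÷ 170668 → quotient 5, remainder 8115
170668 ÷ 8115 → quotient 21, remainder 253
8115 ÷ 253 → quotient 32, remainder 19
253 ÷ 19 → quotient 13, remainder 6
19 ÷ 6 → quotient 3, remainder 1
6 ÷ 1 → quotient 6, remainder 0

[43; 6, 5, 21, 32, 13, 3, 6]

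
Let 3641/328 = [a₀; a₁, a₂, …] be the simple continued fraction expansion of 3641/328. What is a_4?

3641 ÷ 328 → quotient 11, remainder 33
328 ÷ 33 → quotient 9, remainder 31
33 ÷ 31 → quotient 1, remainder 2
31 ÷ 2 → quotient 15, remainder 1
2 ÷ 1 → quotient 2, remainder 0

2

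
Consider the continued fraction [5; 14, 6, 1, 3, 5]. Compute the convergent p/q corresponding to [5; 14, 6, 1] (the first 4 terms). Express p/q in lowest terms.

Start with 1.
6 + 1/(1/1) = 6 + 1/1 = 7/1
14 + 1/(7/1) = 14 + 1/7 = 99/7
5 + 1/(99/7) = 5 + 7/99 = 502/99

502/99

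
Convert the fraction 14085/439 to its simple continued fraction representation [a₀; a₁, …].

[32; 11, 1, 6, 2, 2]

14085 = 32·439 + 37, so a_0 = 32
439 = 11·37 + 32, so a_1 = 11
37 = 1·32 + 5, so a_2 = 1
32 = 6·5 + 2, so a_3 = 6
5 = 2·2 + 1, so a_4 = 2
2 = 2·1 + 0, so a_5 = 2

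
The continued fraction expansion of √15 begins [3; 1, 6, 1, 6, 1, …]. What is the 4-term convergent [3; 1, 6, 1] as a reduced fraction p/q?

Start with 1.
6 + 1/(1/1) = 6 + 1/1 = 7/1
1 + 1/(7/1) = 1 + 1/7 = 8/7
3 + 1/(8/7) = 3 + 7/8 = 31/8

31/8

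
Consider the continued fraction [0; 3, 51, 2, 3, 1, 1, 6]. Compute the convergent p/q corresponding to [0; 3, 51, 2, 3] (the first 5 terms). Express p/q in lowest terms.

a_0 = 0: 0/1
a_1 = 3: 1/3
a_2 = 51: 51/154
a_3 = 2: 103/311
a_4 = 3: 360/1087

360/1087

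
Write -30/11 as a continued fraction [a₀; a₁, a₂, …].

[-3; 3, 1, 2]

-30 = -3·11 + 3, so a_0 = -3
11 = 3·3 + 2, so a_1 = 3
3 = 1·2 + 1, so a_2 = 1
2 = 2·1 + 0, so a_3 = 2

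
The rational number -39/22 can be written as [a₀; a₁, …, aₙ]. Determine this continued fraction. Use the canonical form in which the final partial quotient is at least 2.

Apply division with remainder until the remainder is 0:
-39 = -2·22 + 5, so a_0 = -2
22 = 4·5 + 2, so a_1 = 4
5 = 2·2 + 1, so a_2 = 2
2 = 2·1 + 0, so a_3 = 2

[-2; 4, 2, 2]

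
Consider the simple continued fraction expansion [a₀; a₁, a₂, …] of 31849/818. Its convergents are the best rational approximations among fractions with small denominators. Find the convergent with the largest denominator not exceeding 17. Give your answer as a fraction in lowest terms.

a_0 = 38: 38/1  (≤ bound)
a_1 = 1: 39/1  (≤ bound)
a_2 = 14: 584/15  (≤ bound)
a_3 = 2: 1207/31  (> 17, stop)

584/15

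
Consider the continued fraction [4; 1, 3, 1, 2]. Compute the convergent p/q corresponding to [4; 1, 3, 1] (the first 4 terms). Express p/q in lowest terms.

24/5

a_0 = 4: 4/1
a_1 = 1: 5/1
a_2 = 3: 19/4
a_3 = 1: 24/5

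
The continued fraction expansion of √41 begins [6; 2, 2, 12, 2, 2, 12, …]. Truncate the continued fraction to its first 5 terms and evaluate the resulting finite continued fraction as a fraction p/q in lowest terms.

826/129

Start with 2.
12 + 1/(2/1) = 12 + 1/2 = 25/2
2 + 1/(25/2) = 2 + 2/25 = 52/25
2 + 1/(52/25) = 2 + 25/52 = 129/52
6 + 1/(129/52) = 6 + 52/129 = 826/129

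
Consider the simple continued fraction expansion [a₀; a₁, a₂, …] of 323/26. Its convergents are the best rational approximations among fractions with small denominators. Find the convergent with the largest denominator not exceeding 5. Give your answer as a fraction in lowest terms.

a_0 = 12: 12/1  (≤ bound)
a_1 = 2: 25/2  (≤ bound)
a_2 = 2: 62/5  (≤ bound)
a_3 = 1: 87/7  (> 5, stop)

62/5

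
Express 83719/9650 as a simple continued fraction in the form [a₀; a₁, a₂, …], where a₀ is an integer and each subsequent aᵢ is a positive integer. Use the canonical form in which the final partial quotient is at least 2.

[8; 1, 2, 12, 5, 2, 7, 3]

83719 ÷ 9650 → quotient 8, remainder 6519
9650 ÷ 6519 → quotient 1, remainder 3131
6519 ÷ 3131 → quotient 2, remainder 257
3131 ÷ 257 → quotient 12, remainder 47
257 ÷ 47 → quotient 5, remainder 22
47 ÷ 22 → quotient 2, remainder 3
22 ÷ 3 → quotient 7, remainder 1
3 ÷ 1 → quotient 3, remainder 0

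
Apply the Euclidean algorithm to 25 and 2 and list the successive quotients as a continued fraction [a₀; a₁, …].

[12; 2]

25 ÷ 2 → quotient 12, remainder 1
2 ÷ 1 → quotient 2, remainder 0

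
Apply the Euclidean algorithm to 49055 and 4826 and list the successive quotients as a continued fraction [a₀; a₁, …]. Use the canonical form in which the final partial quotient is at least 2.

Apply division with remainder until the remainder is 0:
⌊49055/4826⌋ = 10, remainder 795
⌊4826/795⌋ = 6, remainder 56
⌊795/56⌋ = 14, remainder 11
⌊56/11⌋ = 5, remainder 1
⌊11/1⌋ = 11, remainder 0

[10; 6, 14, 5, 11]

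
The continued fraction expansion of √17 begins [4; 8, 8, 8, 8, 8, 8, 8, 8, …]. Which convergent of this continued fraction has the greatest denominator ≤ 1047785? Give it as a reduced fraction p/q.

a_0 = 4: 4/1  (≤ bound)
a_1 = 8: 33/8  (≤ bound)
a_2 = 8: 268/65  (≤ bound)
a_3 = 8: 2177/528  (≤ bound)
a_4 = 8: 17684/4289  (≤ bound)
a_5 = 8: 143649/34840  (≤ bound)
a_6 = 8: 1166876/283009  (≤ bound)
a_7 = 8: 9478657/2298912  (> 1047785, stop)

1166876/283009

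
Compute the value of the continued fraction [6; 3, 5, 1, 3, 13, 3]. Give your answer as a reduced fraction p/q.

Build up convergents one term at a time:
a_0 = 6: 6/1
a_1 = 3: 19/3
a_2 = 5: 101/16
a_3 = 1: 120/19
a_4 = 3: 461/73
a_5 = 13: 6113/968
a_6 = 3: 18800/2977

18800/2977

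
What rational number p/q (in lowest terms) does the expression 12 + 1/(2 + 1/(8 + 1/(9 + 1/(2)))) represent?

a_0 = 12: 12/1
a_1 = 2: 25/2
a_2 = 8: 212/17
a_3 = 9: 1933/155
a_4 = 2: 4078/327

4078/327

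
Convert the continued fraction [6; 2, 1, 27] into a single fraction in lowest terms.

a_0 = 6: 6/1
a_1 = 2: 13/2
a_2 = 1: 19/3
a_3 = 27: 526/83

526/83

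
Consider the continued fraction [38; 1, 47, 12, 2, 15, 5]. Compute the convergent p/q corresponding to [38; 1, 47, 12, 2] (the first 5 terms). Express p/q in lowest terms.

46853/1202

Start with 2.
12 + 1/(2/1) = 12 + 1/2 = 25/2
47 + 1/(25/2) = 47 + 2/25 = 1177/25
1 + 1/(1177/25) = 1 + 25/1177 = 1202/1177
38 + 1/(1202/1177) = 38 + 1177/1202 = 46853/1202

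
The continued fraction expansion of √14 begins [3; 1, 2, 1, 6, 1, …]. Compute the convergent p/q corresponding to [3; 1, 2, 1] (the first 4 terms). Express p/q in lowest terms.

15/4

Build up convergents one term at a time:
a_0 = 3: 3/1
a_1 = 1: 4/1
a_2 = 2: 11/3
a_3 = 1: 15/4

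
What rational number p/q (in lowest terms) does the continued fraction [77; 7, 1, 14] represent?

Compute successive convergents:
a_0 = 77: 77/1
a_1 = 7: 540/7
a_2 = 1: 617/8
a_3 = 14: 9178/119

9178/119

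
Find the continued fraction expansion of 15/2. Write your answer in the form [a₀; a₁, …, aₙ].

[7; 2]

Repeatedly divide and take the remainder:
15 = 7·2 + 1, so a_0 = 7
2 = 2·1 + 0, so a_1 = 2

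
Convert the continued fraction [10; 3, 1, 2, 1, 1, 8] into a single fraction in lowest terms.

Compute successive convergents:
a_0 = 10: 10/1
a_1 = 3: 31/3
a_2 = 1: 41/4
a_3 = 2: 113/11
a_4 = 1: 154/15
a_5 = 1: 267/26
a_6 = 8: 2290/223

2290/223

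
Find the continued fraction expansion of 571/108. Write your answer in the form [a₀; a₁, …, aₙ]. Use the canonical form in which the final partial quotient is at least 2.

571 ÷ 108 → quotient 5, remainder 31
108 ÷ 31 → quotient 3, remainder 15
31 ÷ 15 → quotient 2, remainder 1
15 ÷ 1 → quotient 15, remainder 0

[5; 3, 2, 15]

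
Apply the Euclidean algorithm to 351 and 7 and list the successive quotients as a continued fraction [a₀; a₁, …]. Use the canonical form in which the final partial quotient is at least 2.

Run the Euclidean algorithm, recording each quotient:
351 ÷ 7 → quotient 50, remainder 1
7 ÷ 1 → quotient 7, remainder 0

[50; 7]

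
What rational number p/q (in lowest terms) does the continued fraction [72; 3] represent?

Start with 3.
72 + 1/(3/1) = 72 + 1/3 = 217/3

217/3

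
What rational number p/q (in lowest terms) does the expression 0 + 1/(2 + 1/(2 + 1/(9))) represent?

19/47

Build up convergents one term at a time:
a_0 = 0: 0/1
a_1 = 2: 1/2
a_2 = 2: 2/5
a_3 = 9: 19/47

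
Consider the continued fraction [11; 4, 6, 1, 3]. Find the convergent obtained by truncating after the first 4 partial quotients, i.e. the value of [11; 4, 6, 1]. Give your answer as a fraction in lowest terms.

a_0 = 11: 11/1
a_1 = 4: 45/4
a_2 = 6: 281/25
a_3 = 1: 326/29

326/29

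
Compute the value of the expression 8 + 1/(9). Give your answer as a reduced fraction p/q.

73/9

Starting at the tail and folding back:
Start with 9.
8 + 1/(9/1) = 8 + 1/9 = 73/9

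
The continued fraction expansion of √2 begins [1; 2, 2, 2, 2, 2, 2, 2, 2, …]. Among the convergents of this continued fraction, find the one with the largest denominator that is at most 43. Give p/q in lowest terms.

41/29

List convergents until the denominator exceeds the bound:
a_0 = 1: 1/1  (≤ bound)
a_1 = 2: 3/2  (≤ bound)
a_2 = 2: 7/5  (≤ bound)
a_3 = 2: 17/12  (≤ bound)
a_4 = 2: 41/29  (≤ bound)
a_5 = 2: 99/70  (> 43, stop)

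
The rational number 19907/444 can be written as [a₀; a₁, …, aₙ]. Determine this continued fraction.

19907 ÷ 444 → quotient 44, remainder 371
444 ÷ 371 → quotient 1, remainder 73
371 ÷ 73 → quotient 5, remainder 6
73 ÷ 6 → quotient 12, remainder 1
6 ÷ 1 → quotient 6, remainder 0

[44; 1, 5, 12, 6]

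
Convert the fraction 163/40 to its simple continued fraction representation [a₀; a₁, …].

[4; 13, 3]

Repeatedly divide and take the remainder:
163 = 4·40 + 3, so a_0 = 4
40 = 13·3 + 1, so a_1 = 13
3 = 3·1 + 0, so a_2 = 3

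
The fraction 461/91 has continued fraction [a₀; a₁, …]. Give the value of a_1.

15

461 = 5·91 + 6, so a_0 = 5
91 = 15·6 + 1, so a_1 = 15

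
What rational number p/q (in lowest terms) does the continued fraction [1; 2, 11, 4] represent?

139/94

Compute successive convergents:
a_0 = 1: 1/1
a_1 = 2: 3/2
a_2 = 11: 34/23
a_3 = 4: 139/94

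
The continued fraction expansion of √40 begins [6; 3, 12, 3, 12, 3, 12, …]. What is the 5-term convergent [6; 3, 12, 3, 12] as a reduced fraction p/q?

Collapse the nested fraction from the inside out:
Start with 12.
3 + 1/(12/1) = 3 + 1/12 = 37/12
12 + 1/(37/12) = 12 + 12/37 = 456/37
3 + 1/(456/37) = 3 + 37/456 = 1405/456
6 + 1/(1405/456) = 6 + 456/1405 = 8886/1405

8886/1405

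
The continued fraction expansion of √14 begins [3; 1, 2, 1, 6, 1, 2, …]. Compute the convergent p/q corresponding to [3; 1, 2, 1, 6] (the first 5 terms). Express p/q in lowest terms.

Compute successive convergents:
a_0 = 3: 3/1
a_1 = 1: 4/1
a_2 = 2: 11/3
a_3 = 1: 15/4
a_4 = 6: 101/27

101/27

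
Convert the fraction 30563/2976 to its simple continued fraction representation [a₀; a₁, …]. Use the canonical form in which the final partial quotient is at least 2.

Repeatedly divide and take the remainder:
⌊30563/2976⌋ = 10, remainder 803
⌊2976/803⌋ = 3, remainder 567
⌊803/567⌋ = 1, remainder 236
⌊567/236⌋ = 2, remainder 95
⌊236/95⌋ = 2, remainder 46
⌊95/46⌋ = 2, remainder 3
⌊46/3⌋ = 15, remainder 1
⌊3/1⌋ = 3, remainder 0

[10; 3, 1, 2, 2, 2, 15, 3]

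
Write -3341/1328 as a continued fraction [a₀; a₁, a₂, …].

Run the Euclidean algorithm, recording each quotient:
-3341 ÷ 1328 → quotient -3, remainder 643
1328 ÷ 643 → quotient 2, remainder 42
643 ÷ 42 → quotient 15, remainder 13
42 ÷ 13 → quotient 3, remainder 3
13 ÷ 3 → quotient 4, remainder 1
3 ÷ 1 → quotient 3, remainder 0

[-3; 2, 15, 3, 4, 3]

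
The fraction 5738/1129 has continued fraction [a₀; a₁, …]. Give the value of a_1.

5738 ÷ 1129 → quotient 5, remainder 93
1129 ÷ 93 → quotient 12, remainder 13

12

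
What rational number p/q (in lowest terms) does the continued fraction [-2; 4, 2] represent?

Start with 2.
4 + 1/(2/1) = 4 + 1/2 = 9/2
-2 + 1/(9/2) = -2 + 2/9 = -16/9

-16/9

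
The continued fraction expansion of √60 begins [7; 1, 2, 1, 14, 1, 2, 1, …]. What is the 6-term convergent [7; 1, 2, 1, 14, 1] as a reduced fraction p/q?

a_0 = 7: 7/1
a_1 = 1: 8/1
a_2 = 2: 23/3
a_3 = 1: 31/4
a_4 = 14: 457/59
a_5 = 1: 488/63

488/63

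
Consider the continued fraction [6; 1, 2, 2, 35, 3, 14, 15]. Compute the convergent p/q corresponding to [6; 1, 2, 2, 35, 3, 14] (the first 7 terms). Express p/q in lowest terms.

72253/10762

a_0 = 6: 6/1
a_1 = 1: 7/1
a_2 = 2: 20/3
a_3 = 2: 47/7
a_4 = 35: 1665/248
a_5 = 3: 5042/751
a_6 = 14: 72253/10762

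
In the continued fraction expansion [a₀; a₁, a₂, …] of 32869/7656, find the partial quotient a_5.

32869 ÷ 7656 → quotient 4, remainder 2245
7656 ÷ 2245 → quotient 3, remainder 921
2245 ÷ 921 → quotient 2, remainder 403
921 ÷ 403 → quotient 2, remainder 115
403 ÷ 115 → quotient 3, remainder 58
115 ÷ 58 → quotient 1, remainder 57

1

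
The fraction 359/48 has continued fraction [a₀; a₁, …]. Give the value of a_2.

359 = 7·48 + 23, so a_0 = 7
48 = 2·23 + 2, so a_1 = 2
23 = 11·2 + 1, so a_2 = 11

11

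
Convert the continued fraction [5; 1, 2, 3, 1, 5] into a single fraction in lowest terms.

427/75

Starting at the tail and folding back:
Start with 5.
1 + 1/(5/1) = 1 + 1/5 = 6/5
3 + 1/(6/5) = 3 + 5/6 = 23/6
2 + 1/(23/6) = 2 + 6/23 = 52/23
1 + 1/(52/23) = 1 + 23/52 = 75/52
5 + 1/(75/52) = 5 + 52/75 = 427/75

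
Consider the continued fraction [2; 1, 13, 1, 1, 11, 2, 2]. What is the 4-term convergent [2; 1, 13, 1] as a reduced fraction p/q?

44/15

Use the convergent recurrence hₖ = aₖ·hₖ₋₁ + hₖ₋₂ (and likewise for the denominators kₖ):
a_0 = 2: 2/1
a_1 = 1: 3/1
a_2 = 13: 41/14
a_3 = 1: 44/15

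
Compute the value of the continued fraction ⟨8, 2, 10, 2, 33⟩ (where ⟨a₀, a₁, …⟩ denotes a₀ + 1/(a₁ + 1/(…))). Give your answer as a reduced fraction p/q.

Start with 33.
2 + 1/(33/1) = 2 + 1/33 = 67/33
10 + 1/(67/33) = 10 + 33/67 = 703/67
2 + 1/(703/67) = 2 + 67/703 = 1473/703
8 + 1/(1473/703) = 8 + 703/1473 = 12487/1473

12487/1473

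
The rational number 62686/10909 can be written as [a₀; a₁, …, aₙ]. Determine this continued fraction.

⌊62686/10909⌋ = 5, remainder 8141
⌊10909/8141⌋ = 1, remainder 2768
⌊8141/2768⌋ = 2, remainder 2605
⌊2768/2605⌋ = 1, remainder 163
⌊2605/163⌋ = 15, remainder 160
⌊163/160⌋ = 1, remainder 3
⌊160/3⌋ = 53, remainder 1
⌊3/1⌋ = 3, remainder 0

[5; 1, 2, 1, 15, 1, 53, 3]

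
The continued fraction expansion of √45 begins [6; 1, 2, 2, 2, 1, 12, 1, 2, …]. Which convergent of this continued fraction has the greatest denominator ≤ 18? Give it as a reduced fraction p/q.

114/17

List convergents until the denominator exceeds the bound:
a_0 = 6: 6/1  (≤ bound)
a_1 = 1: 7/1  (≤ bound)
a_2 = 2: 20/3  (≤ bound)
a_3 = 2: 47/7  (≤ bound)
a_4 = 2: 114/17  (≤ bound)
a_5 = 1: 161/24  (> 18, stop)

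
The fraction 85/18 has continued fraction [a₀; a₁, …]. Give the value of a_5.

2

85 ÷ 18 → quotient 4, remainder 13
18 ÷ 13 → quotient 1, remainder 5
13 ÷ 5 → quotient 2, remainder 3
5 ÷ 3 → quotient 1, remainder 2
3 ÷ 2 → quotient 1, remainder 1
2 ÷ 1 → quotient 2, remainder 0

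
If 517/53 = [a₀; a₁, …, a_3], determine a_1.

Run the Euclidean algorithm, recording each quotient:
⌊517/53⌋ = 9, remainder 40
⌊53/40⌋ = 1, remainder 13

1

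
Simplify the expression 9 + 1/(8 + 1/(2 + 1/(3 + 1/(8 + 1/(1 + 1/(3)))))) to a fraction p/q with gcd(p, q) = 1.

Start with 3.
1 + 1/(3/1) = 1 + 1/3 = 4/3
8 + 1/(4/3) = 8 + 3/4 = 35/4
3 + 1/(35/4) = 3 + 4/35 = 109/35
2 + 1/(109/35) = 2 + 35/109 = 253/109
8 + 1/(253/109) = 8 + 109/253 = 2133/253
9 + 1/(2133/253) = 9 + 253/2133 = 19450/2133

19450/2133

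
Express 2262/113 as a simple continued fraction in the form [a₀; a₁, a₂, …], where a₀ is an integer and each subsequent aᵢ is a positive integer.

⌊2262/113⌋ = 20, remainder 2
⌊113/2⌋ = 56, remainder 1
⌊2/1⌋ = 2, remainder 0

[20; 56, 2]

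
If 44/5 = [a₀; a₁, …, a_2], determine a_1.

1

44 ÷ 5 → quotient 8, remainder 4
5 ÷ 4 → quotient 1, remainder 1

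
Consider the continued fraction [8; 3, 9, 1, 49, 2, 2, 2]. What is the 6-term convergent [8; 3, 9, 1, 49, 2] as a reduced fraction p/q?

a_0 = 8: 8/1
a_1 = 3: 25/3
a_2 = 9: 233/28
a_3 = 1: 258/31
a_4 = 49: 12875/1547
a_5 = 2: 26008/3125

26008/3125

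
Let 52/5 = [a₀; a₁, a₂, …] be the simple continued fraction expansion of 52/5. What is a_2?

2

Repeatedly divide and take the remainder:
⌊52/5⌋ = 10, remainder 2
⌊5/2⌋ = 2, remainder 1
⌊2/1⌋ = 2, remainder 0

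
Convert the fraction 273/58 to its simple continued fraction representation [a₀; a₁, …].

[4; 1, 2, 2, 2, 3]

273 ÷ 58 → quotient 4, remainder 41
58 ÷ 41 → quotient 1, remainder 17
41 ÷ 17 → quotient 2, remainder 7
17 ÷ 7 → quotient 2, remainder 3
7 ÷ 3 → quotient 2, remainder 1
3 ÷ 1 → quotient 3, remainder 0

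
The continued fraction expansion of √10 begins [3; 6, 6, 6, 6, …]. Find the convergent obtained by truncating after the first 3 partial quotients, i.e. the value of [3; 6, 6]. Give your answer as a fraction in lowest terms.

a_0 = 3: 3/1
a_1 = 6: 19/6
a_2 = 6: 117/37

117/37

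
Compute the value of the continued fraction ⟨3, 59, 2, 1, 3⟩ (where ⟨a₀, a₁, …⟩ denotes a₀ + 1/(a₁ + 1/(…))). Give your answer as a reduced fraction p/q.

1970/653

a_0 = 3: 3/1
a_1 = 59: 178/59
a_2 = 2: 359/119
a_3 = 1: 537/178
a_4 = 3: 1970/653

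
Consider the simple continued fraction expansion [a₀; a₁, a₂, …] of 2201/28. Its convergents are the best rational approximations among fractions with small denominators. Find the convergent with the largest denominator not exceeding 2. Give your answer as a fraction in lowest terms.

157/2

a_0 = 78: 78/1  (≤ bound)
a_1 = 1: 79/1  (≤ bound)
a_2 = 1: 157/2  (≤ bound)
a_3 = 1: 236/3  (> 2, stop)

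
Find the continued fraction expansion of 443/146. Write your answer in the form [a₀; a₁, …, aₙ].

Repeatedly divide and take the remainder:
443 ÷ 146 → quotient 3, remainder 5
146 ÷ 5 → quotient 29, remainder 1
5 ÷ 1 → quotient 5, remainder 0

[3; 29, 5]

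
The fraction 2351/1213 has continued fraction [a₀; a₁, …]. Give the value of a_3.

5

Apply division with remainder until the remainder is 0:
⌊2351/1213⌋ = 1, remainder 1138
⌊1213/1138⌋ = 1, remainder 75
⌊1138/75⌋ = 15, remainder 13
⌊75/13⌋ = 5, remainder 10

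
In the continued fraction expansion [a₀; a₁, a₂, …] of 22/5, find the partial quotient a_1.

2

22 ÷ 5 → quotient 4, remainder 2
5 ÷ 2 → quotient 2, remainder 1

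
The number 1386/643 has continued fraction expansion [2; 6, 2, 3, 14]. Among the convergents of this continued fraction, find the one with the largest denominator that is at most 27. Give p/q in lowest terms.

a_0 = 2: 2/1  (≤ bound)
a_1 = 6: 13/6  (≤ bound)
a_2 = 2: 28/13  (≤ bound)
a_3 = 3: 97/45  (> 27, stop)

28/13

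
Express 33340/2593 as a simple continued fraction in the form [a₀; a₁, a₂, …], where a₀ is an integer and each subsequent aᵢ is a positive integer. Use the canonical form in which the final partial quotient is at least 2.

[12; 1, 6, 36, 1, 9]

Apply division with remainder until the remainder is 0:
⌊33340/2593⌋ = 12, remainder 2224
⌊2593/2224⌋ = 1, remainder 369
⌊2224/369⌋ = 6, remainder 10
⌊369/10⌋ = 36, remainder 9
⌊10/9⌋ = 1, remainder 1
⌊9/1⌋ = 9, remainder 0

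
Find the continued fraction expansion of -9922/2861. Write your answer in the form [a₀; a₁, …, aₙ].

-9922 = -4·2861 + 1522, so a_0 = -4
2861 = 1·1522 + 1339, so a_1 = 1
1522 = 1·1339 + 183, so a_2 = 1
1339 = 7·183 + 58, so a_3 = 7
183 = 3·58 + 9, so a_4 = 3
58 = 6·9 + 4, so a_5 = 6
9 = 2·4 + 1, so a_6 = 2
4 = 4·1 + 0, so a_7 = 4

[-4; 1, 1, 7, 3, 6, 2, 4]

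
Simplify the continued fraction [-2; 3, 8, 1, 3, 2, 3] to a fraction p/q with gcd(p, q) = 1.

-1422/847

Use the convergent recurrence hₖ = aₖ·hₖ₋₁ + hₖ₋₂ (and likewise for the denominators kₖ):
a_0 = -2: -2/1
a_1 = 3: -5/3
a_2 = 8: -42/25
a_3 = 1: -47/28
a_4 = 3: -183/109
a_5 = 2: -413/246
a_6 = 3: -1422/847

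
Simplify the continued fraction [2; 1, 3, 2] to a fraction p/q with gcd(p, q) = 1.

25/9

a_0 = 2: 2/1
a_1 = 1: 3/1
a_2 = 3: 11/4
a_3 = 2: 25/9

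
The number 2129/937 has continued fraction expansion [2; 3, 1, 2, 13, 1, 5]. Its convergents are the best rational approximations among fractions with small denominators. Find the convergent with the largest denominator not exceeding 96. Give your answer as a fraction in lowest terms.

a_0 = 2: 2/1  (≤ bound)
a_1 = 3: 7/3  (≤ bound)
a_2 = 1: 9/4  (≤ bound)
a_3 = 2: 25/11  (≤ bound)
a_4 = 13: 334/147  (> 96, stop)

25/11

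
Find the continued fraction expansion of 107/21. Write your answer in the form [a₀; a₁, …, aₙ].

[5; 10, 2]

107 ÷ 21 → quotient 5, remainder 2
21 ÷ 2 → quotient 10, remainder 1
2 ÷ 1 → quotient 2, remainder 0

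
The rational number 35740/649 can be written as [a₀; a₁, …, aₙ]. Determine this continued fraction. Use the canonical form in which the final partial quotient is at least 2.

35740 = 55·649 + 45, so a_0 = 55
649 = 14·45 + 19, so a_1 = 14
45 = 2·19 + 7, so a_2 = 2
19 = 2·7 + 5, so a_3 = 2
7 = 1·5 + 2, so a_4 = 1
5 = 2·2 + 1, so a_5 = 2
2 = 2·1 + 0, so a_6 = 2

[55; 14, 2, 2, 1, 2, 2]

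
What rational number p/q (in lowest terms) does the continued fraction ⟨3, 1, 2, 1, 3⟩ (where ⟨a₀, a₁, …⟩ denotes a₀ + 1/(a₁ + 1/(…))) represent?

a_0 = 3: 3/1
a_1 = 1: 4/1
a_2 = 2: 11/3
a_3 = 1: 15/4
a_4 = 3: 56/15

56/15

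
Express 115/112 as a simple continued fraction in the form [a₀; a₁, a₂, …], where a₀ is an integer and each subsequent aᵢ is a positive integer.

[1; 37, 3]

Repeatedly divide and take the remainder:
115 ÷ 112 → quotient 1, remainder 3
112 ÷ 3 → quotient 37, remainder 1
3 ÷ 1 → quotient 3, remainder 0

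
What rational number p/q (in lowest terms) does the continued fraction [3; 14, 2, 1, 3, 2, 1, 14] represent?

23320/7597

a_0 = 3: 3/1
a_1 = 14: 43/14
a_2 = 2: 89/29
a_3 = 1: 132/43
a_4 = 3: 485/158
a_5 = 2: 1102/359
a_6 = 1: 1587/517
a_7 = 14: 23320/7597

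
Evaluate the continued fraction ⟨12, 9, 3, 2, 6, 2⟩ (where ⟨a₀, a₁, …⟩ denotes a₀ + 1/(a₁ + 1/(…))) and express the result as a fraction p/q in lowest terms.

Start with 2.
6 + 1/(2/1) = 6 + 1/2 = 13/2
2 + 1/(13/2) = 2 + 2/13 = 28/13
3 + 1/(28/13) = 3 + 13/28 = 97/28
9 + 1/(97/28) = 9 + 28/97 = 901/97
12 + 1/(901/97) = 12 + 97/901 = 10909/901

10909/901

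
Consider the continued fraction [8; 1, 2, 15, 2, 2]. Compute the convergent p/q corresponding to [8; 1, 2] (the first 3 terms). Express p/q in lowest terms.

26/3

Use the convergent recurrence hₖ = aₖ·hₖ₋₁ + hₖ₋₂ (and likewise for the denominators kₖ):
a_0 = 8: 8/1
a_1 = 1: 9/1
a_2 = 2: 26/3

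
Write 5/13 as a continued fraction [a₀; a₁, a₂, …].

[0; 2, 1, 1, 2]

⌊5/13⌋ = 0, remainder 5
⌊13/5⌋ = 2, remainder 3
⌊5/3⌋ = 1, remainder 2
⌊3/2⌋ = 1, remainder 1
⌊2/1⌋ = 2, remainder 0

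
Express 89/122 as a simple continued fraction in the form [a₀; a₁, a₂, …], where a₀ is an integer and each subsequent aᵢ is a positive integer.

Apply division with remainder until the remainder is 0:
⌊89/122⌋ = 0, remainder 89
⌊122/89⌋ = 1, remainder 33
⌊89/33⌋ = 2, remainder 23
⌊33/23⌋ = 1, remainder 10
⌊23/10⌋ = 2, remainder 3
⌊10/3⌋ = 3, remainder 1
⌊3/1⌋ = 3, remainder 0

[0; 1, 2, 1, 2, 3, 3]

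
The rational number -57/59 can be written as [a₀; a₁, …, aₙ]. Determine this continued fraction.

-57 = -1·59 + 2, so a_0 = -1
59 = 29·2 + 1, so a_1 = 29
2 = 2·1 + 0, so a_2 = 2

[-1; 29, 2]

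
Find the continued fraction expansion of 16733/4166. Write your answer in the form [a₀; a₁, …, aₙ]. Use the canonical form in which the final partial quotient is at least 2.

⌊16733/4166⌋ = 4, remainder 69
⌊4166/69⌋ = 60, remainder 26
⌊69/26⌋ = 2, remainder 17
⌊26/17⌋ = 1, remainder 9
⌊17/9⌋ = 1, remainder 8
⌊9/8⌋ = 1, remainder 1
⌊8/1⌋ = 8, remainder 0

[4; 60, 2, 1, 1, 1, 8]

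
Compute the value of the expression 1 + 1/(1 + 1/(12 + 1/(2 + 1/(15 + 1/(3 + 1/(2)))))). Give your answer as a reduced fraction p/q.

Compute successive convergents:
a_0 = 1: 1/1
a_1 = 1: 2/1
a_2 = 12: 25/13
a_3 = 2: 52/27
a_4 = 15: 805/418
a_5 = 3: 2467/1281
a_6 = 2: 5739/2980

5739/2980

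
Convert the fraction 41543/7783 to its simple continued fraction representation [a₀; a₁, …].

[5; 2, 1, 25, 50, 2]

⌊41543/7783⌋ = 5, remainder 2628
⌊7783/2628⌋ = 2, remainder 2527
⌊2628/2527⌋ = 1, remainder 101
⌊2527/101⌋ = 25, remainder 2
⌊101/2⌋ = 50, remainder 1
⌊2/1⌋ = 2, remainder 0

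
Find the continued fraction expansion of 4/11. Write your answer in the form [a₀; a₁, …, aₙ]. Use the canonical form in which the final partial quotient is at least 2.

4 ÷ 11 → quotient 0, remainder 4
11 ÷ 4 → quotient 2, remainder 3
4 ÷ 3 → quotient 1, remainder 1
3 ÷ 1 → quotient 3, remainder 0

[0; 2, 1, 3]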